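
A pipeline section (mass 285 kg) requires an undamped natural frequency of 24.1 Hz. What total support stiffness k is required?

6530000 N/m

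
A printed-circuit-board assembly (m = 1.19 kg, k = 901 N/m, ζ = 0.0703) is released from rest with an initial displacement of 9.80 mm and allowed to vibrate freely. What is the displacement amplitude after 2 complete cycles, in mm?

Logarithmic decrement δ = 2πζ/√(1 − ζ²) = 2π × 0.07030/√(1 − 0.00494) = 0.4428.
After n cycles, x_n/x₀ = e^(−nδ), so x_2 = 9.80 × e^(−2 × 0.4428) = 9.80 × 0.4125 = 4.042 mm.

4.04 mm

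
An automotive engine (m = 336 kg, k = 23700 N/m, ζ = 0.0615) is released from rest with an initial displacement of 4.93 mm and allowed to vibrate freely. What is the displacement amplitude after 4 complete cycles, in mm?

Logarithmic decrement δ = 2πζ/√(1 − ζ²) = 2π × 0.06150/√(1 − 0.00378) = 0.3871.
After n cycles, x_n/x₀ = e^(−nδ), so x_4 = 4.93 × e^(−4 × 0.3871) = 4.93 × 0.2125 = 1.048 mm.

1.05 mm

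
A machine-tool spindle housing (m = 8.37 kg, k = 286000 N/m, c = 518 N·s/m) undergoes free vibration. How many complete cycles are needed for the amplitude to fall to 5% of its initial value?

ζ = c/(2√(km)) = 518/(2√(286000 × 8.37)) = 518/3094 = 0.1674.
Logarithmic decrement δ = 2πζ/√(1 − ζ²) = 2π × 0.1674/√(1 − 0.0280) = 1.067.
x_n/x₀ = e^(−nδ) ≤ 0.05; take ln: n ≥ ln(1/0.05)/δ = 2.996/1.067 = 2.808.
So 3 complete cycles are required.

3 cycles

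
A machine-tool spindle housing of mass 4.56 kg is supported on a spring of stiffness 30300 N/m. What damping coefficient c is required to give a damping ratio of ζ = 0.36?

c_c = 2√(k·m) = 2√(30300 × 4.56) = 743.4 N·s/m.
c = ζ·c_c = 0.36 × 743.4 = 267.6 N·s/m.

268 N·s/m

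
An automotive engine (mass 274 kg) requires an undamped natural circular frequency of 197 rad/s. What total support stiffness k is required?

10600000 N/m

k = m·ω_n² = 274 × 197.0² = 274 × 38810 = 10630000 N/m.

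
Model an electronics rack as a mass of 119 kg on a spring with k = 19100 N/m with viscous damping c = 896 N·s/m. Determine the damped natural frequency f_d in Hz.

ω_n = √(k/m) = √(19100/119) = 12.67 rad/s.
Critical damping c_c = 2√(k·m) = 2√(19100 × 119) = 3015 N·s/m, so ζ = c/c_c = 896/3015 = 0.2972.
ω_d = ω_n√(1 − ζ²) = 12.67 × √(1 − 0.0883) = 12.10 rad/s.
f_d = ω_d/(2π) = 1.925 Hz.

1.93 Hz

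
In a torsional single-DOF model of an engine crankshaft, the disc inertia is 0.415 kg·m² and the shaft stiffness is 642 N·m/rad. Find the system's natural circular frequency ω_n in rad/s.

39.3 rad/s

ω_n = √(k_t/J) = √(642/0.415) = √1547 = 39.33 rad/s.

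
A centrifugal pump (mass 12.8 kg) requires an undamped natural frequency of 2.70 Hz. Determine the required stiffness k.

3680 N/m

ω_n = 2πf_n = 2π × 2.70 = 16.96 rad/s.
k = m·ω_n² = 12.8 × 16.96² = 12.8 × 287.8 = 3684 N/m.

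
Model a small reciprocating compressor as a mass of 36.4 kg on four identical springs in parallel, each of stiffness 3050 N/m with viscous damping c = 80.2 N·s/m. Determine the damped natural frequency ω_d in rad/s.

Parallel springs add: k_eq = 4 × 3050 = 12200 N/m.
ω_n = √(k_eq/m) = √(12200/36.4) = 18.31 rad/s.
Critical damping c_c = 2√(k_eq·m) = 2√(12200 × 36.4) = 1333 N·s/m, so ζ = c/c_c = 80.2/1333 = 0.06017.
ω_d = ω_n√(1 − ζ²) = 18.31 × √(1 − 0.00362) = 18.27 rad/s.

18.3 rad/s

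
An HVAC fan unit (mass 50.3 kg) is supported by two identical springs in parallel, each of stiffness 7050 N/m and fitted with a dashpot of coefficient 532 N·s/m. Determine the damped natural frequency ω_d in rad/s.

Parallel springs add: k_eq = 2 × 7050 = 14100 N/m.
ω_n = √(k_eq/m) = √(14100/50.3) = 16.74 rad/s.
Critical damping c_c = 2√(k_eq·m) = 2√(14100 × 50.3) = 1684 N·s/m, so ζ = c/c_c = 532/1684 = 0.3159.
ω_d = ω_n√(1 − ζ²) = 16.74 × √(1 − 0.0998) = 15.89 rad/s.

15.9 rad/s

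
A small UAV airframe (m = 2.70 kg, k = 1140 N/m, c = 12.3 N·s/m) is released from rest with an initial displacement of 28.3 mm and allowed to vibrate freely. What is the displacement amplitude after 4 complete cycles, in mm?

1.72 mm

ζ = c/(2√(km)) = 12.3/(2√(1140 × 2.70)) = 12.3/111.0 = 0.1109.
Logarithmic decrement δ = 2πζ/√(1 − ζ²) = 2π × 0.1109/√(1 − 0.0123) = 0.7008.
After n cycles, x_n/x₀ = e^(−nδ), so x_4 = 28.3 × e^(−4 × 0.7008) = 28.3 × 0.06061 = 1.715 mm.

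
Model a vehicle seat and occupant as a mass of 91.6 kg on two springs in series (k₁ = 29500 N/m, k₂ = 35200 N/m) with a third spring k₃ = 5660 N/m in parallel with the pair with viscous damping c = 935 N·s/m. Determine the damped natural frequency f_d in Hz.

2.31 Hz

Series pair: k_s = k₁k₂/(k₁+k₂) = (29500)(35200)/(29500 + 35200) = 16050 N/m. In parallel with k₃: k_eq = 16050 + 5660 = 21710 N/m.
ω_n = √(k_eq/m) = √(21710/91.6) = 15.39 rad/s.
Critical damping c_c = 2√(k_eq·m) = 2√(21710 × 91.6) = 2820 N·s/m, so ζ = c/c_c = 935/2820 = 0.3315.
ω_d = ω_n√(1 − ζ²) = 15.39 × √(1 − 0.110) = 14.52 rad/s.
f_d = ω_d/(2π) = 2.312 Hz.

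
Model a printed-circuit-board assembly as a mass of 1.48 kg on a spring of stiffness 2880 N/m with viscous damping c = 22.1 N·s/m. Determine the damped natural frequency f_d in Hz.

ω_n = √(k/m) = √(2880/1.48) = 44.11 rad/s.
Critical damping c_c = 2√(k·m) = 2√(2880 × 1.48) = 130.6 N·s/m, so ζ = c/c_c = 22.1/130.6 = 0.1693.
ω_d = ω_n√(1 − ζ²) = 44.11 × √(1 − 0.0286) = 43.48 rad/s.
f_d = ω_d/(2π) = 6.919 Hz.

6.92 Hz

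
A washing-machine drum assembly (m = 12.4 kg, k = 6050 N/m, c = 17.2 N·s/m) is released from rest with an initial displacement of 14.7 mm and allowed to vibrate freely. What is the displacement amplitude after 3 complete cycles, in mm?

8.13 mm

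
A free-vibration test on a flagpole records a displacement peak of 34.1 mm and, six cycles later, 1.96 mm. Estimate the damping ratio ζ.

Logarithmic decrement δ = (1/n)·ln(x₀/x_n) = (1/6)·ln(34.1/1.96) = (1/6)·ln(17.40) = 0.4761.
ζ = δ/√(4π² + δ²) = 0.4761/√(39.48 + 0.227) = 0.4761/6.301 = 0.07555.

0.0756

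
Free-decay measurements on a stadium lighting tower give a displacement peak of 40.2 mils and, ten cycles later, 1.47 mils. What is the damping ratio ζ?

0.0526

Logarithmic decrement δ = (1/n)·ln(x₀/x_n) = (1/10)·ln(40.2/1.47) = (1/10)·ln(27.35) = 0.3309.
ζ = δ/√(4π² + δ²) = 0.3309/√(39.48 + 0.109) = 0.3309/6.292 = 0.05259.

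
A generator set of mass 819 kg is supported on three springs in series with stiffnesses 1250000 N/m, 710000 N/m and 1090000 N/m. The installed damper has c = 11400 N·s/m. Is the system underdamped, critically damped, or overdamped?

underdamped

Series springs: 1/k_eq = 1/1250000 + 1/710000 + 1/1090000 = 3.126×10^-6, so k_eq = 319900 N/m.
c_c = 2√(k_eq·m) = 32370 N·s/m; ζ = c/c_c = 11400/32370 = 0.352.
Since ζ < 1 the system is underdamped.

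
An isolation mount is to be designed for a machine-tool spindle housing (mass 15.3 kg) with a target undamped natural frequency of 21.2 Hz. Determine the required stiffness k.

271000 N/m

ω_n = 2πf_n = 2π × 21.2 = 133.2 rad/s.
k = m·ω_n² = 15.3 × 133.2² = 15.3 × 17740 = 271500 N/m.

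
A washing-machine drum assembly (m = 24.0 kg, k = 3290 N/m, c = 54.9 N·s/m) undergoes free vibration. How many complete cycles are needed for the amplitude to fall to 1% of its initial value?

8 cycles

ζ = c/(2√(km)) = 54.9/(2√(3290 × 24.0)) = 54.9/562.0 = 0.09769.
Logarithmic decrement δ = 2πζ/√(1 − ζ²) = 2π × 0.09769/√(1 − 0.00954) = 0.6167.
x_n/x₀ = e^(−nδ) ≤ 0.01; take ln: n ≥ ln(1/0.01)/δ = 4.605/0.6167 = 7.467.
So 8 complete cycles are required.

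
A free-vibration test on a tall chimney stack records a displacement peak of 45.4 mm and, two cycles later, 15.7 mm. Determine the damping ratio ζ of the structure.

0.0842

Logarithmic decrement δ = (1/n)·ln(x₀/x_n) = (1/2)·ln(45.4/15.7) = (1/2)·ln(2.892) = 0.5309.
ζ = δ/√(4π² + δ²) = 0.5309/√(39.48 + 0.282) = 0.5309/6.306 = 0.08420.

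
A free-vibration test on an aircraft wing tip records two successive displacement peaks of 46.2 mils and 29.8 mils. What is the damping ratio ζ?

0.0696

Logarithmic decrement δ = (1/n)·ln(x₀/x_n) = (1/1)·ln(46.2/29.8) = (1/1)·ln(1.550) = 0.4385.
ζ = δ/√(4π² + δ²) = 0.4385/√(39.48 + 0.192) = 0.4385/6.298 = 0.06962.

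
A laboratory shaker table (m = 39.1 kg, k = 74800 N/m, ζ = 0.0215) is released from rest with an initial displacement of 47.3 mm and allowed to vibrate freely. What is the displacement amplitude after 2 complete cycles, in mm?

Logarithmic decrement δ = 2πζ/√(1 − ζ²) = 2π × 0.02150/√(1 − 0.000462) = 0.1351.
After n cycles, x_n/x₀ = e^(−nδ), so x_2 = 47.3 × e^(−2 × 0.1351) = 47.3 × 0.7632 = 36.10 mm.

36.1 mm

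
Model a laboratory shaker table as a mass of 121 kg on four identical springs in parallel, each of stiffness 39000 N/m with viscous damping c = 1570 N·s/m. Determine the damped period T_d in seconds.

0.178 s

Parallel springs add: k_eq = 4 × 39000 = 156000 N/m.
ω_n = √(k_eq/m) = √(156000/121) = 35.91 rad/s.
Critical damping c_c = 2√(k_eq·m) = 2√(156000 × 121) = 8689 N·s/m, so ζ = c/c_c = 1570/8689 = 0.1807.
ω_d = ω_n√(1 − ζ²) = 35.91 × √(1 − 0.0326) = 35.32 rad/s.
T_d = 2π/ω_d = 0.1779 s.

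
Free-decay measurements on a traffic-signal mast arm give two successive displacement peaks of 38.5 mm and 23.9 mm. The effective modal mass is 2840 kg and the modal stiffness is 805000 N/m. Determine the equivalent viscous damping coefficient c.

7240 N·s/m

Logarithmic decrement δ = (1/n)·ln(x₀/x_n) = (1/1)·ln(38.5/23.9) = (1/1)·ln(1.611) = 0.4768.
ζ = δ/√(4π² + δ²) = 0.4768/√(39.48 + 0.227) = 0.4768/6.301 = 0.07566.
c = ζ · 2√(km) = 0.07566 × 2√(805000 × 2840) = 0.07566 × 95630 = 7236 N·s/m.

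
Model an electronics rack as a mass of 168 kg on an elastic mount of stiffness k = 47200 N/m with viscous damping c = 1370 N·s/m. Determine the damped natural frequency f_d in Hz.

ω_n = √(k/m) = √(47200/168) = 16.76 rad/s.
Critical damping c_c = 2√(k·m) = 2√(47200 × 168) = 5632 N·s/m, so ζ = c/c_c = 1370/5632 = 0.2433.
ω_d = ω_n√(1 − ζ²) = 16.76 × √(1 − 0.0592) = 16.26 rad/s.
f_d = ω_d/(2π) = 2.588 Hz.

2.59 Hz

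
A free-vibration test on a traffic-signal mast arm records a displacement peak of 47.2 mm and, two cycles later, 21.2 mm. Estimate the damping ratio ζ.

0.0636

Logarithmic decrement δ = (1/n)·ln(x₀/x_n) = (1/2)·ln(47.2/21.2) = (1/2)·ln(2.226) = 0.4002.
ζ = δ/√(4π² + δ²) = 0.4002/√(39.48 + 0.160) = 0.4002/6.296 = 0.06356.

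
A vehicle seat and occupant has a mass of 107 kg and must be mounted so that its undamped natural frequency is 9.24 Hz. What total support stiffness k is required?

361000 N/m

ω_n = 2πf_n = 2π × 9.24 = 58.06 rad/s.
k = m·ω_n² = 107 × 58.06² = 107 × 3371 = 360700 N/m.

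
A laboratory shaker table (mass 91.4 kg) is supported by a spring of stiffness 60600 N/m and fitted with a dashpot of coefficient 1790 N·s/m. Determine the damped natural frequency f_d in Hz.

3.79 Hz

ω_n = √(k/m) = √(60600/91.4) = 25.75 rad/s.
Critical damping c_c = 2√(k·m) = 2√(60600 × 91.4) = 4707 N·s/m, so ζ = c/c_c = 1790/4707 = 0.3803.
ω_d = ω_n√(1 − ζ²) = 25.75 × √(1 − 0.145) = 23.81 rad/s.
f_d = ω_d/(2π) = 3.790 Hz.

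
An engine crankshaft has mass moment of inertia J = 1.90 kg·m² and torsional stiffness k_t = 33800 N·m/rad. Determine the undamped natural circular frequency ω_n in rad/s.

ω_n = √(k_t/J) = √(33800/1.90) = √17790 = 133.4 rad/s.

133 rad/s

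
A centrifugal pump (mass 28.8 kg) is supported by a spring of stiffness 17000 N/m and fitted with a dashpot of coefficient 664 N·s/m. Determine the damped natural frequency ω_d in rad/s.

ω_n = √(k/m) = √(17000/28.8) = 24.30 rad/s.
Critical damping c_c = 2√(k·m) = 2√(17000 × 28.8) = 1399 N·s/m, so ζ = c/c_c = 664/1399 = 0.4745.
ω_d = ω_n√(1 − ζ²) = 24.30 × √(1 − 0.225) = 21.39 rad/s.

21.4 rad/s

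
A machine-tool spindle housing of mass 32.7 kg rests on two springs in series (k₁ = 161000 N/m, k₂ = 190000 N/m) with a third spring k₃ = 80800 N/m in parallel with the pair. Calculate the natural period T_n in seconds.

Series pair: k_s = k₁k₂/(k₁+k₂) = (161000)(190000)/(161000 + 190000) = 87150 N/m. In parallel with k₃: k_eq = 87150 + 80800 = 168000 N/m.
ω_n = √(k_eq/m) = √(168000/32.7) = √5136 = 71.67 rad/s.
T_n = 2π/ω_n = 6.283/71.67 = 0.08767 s.

0.0877 s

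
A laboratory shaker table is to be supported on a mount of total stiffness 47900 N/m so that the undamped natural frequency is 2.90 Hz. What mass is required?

ω_n = 2πf_n = 2π × 2.90 = 18.22 rad/s.
m = k/ω_n² = 47900/18.22² = 47900/332.0 = 144.3 kg.

144 kg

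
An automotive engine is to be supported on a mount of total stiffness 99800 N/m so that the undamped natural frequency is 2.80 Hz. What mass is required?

322 kg

ω_n = 2πf_n = 2π × 2.80 = 17.59 rad/s.
m = k/ω_n² = 99800/17.59² = 99800/309.5 = 322.4 kg.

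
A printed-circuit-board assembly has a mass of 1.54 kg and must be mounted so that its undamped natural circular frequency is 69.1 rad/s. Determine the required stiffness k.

7350 N/m

k = m·ω_n² = 1.54 × 69.10² = 1.54 × 4775 = 7353 N/m.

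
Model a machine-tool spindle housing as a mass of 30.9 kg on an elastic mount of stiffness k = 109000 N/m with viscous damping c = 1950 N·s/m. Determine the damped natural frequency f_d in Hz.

ω_n = √(k/m) = √(109000/30.9) = 59.39 rad/s.
Critical damping c_c = 2√(k·m) = 2√(109000 × 30.9) = 3670 N·s/m, so ζ = c/c_c = 1950/3670 = 0.5313.
ω_d = ω_n√(1 − ζ²) = 59.39 × √(1 − 0.282) = 50.32 rad/s.
f_d = ω_d/(2π) = 8.008 Hz.

8.01 Hz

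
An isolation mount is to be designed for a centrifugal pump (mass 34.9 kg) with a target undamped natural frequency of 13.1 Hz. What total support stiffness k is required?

236000 N/m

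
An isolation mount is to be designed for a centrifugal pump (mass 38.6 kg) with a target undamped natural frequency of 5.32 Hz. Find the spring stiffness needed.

43100 N/m

ω_n = 2πf_n = 2π × 5.32 = 33.43 rad/s.
k = m·ω_n² = 38.6 × 33.43² = 38.6 × 1117 = 43130 N/m.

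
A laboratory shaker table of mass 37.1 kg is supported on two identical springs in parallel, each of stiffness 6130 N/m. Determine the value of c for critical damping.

1350 N·s/m

Parallel springs add: k_eq = 2 × 6130 = 12260 N/m.
c_c = 2√(k_eq·m) = 2√(12260 × 37.1) = 2 × 674.4 = 1349 N·s/m.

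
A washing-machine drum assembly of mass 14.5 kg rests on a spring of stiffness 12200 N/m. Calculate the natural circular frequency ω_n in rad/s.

29.0 rad/s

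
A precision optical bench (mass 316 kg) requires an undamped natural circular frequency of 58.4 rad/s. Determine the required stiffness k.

1080000 N/m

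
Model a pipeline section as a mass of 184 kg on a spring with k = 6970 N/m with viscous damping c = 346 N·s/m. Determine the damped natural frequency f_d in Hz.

ω_n = √(k/m) = √(6970/184) = 6.155 rad/s.
Critical damping c_c = 2√(k·m) = 2√(6970 × 184) = 2265 N·s/m, so ζ = c/c_c = 346/2265 = 0.1528.
ω_d = ω_n√(1 − ζ²) = 6.155 × √(1 − 0.0233) = 6.082 rad/s.
f_d = ω_d/(2π) = 0.9681 Hz.

0.968 Hz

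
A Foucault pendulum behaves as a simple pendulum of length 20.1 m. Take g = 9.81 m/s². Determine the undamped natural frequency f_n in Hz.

For a simple pendulum ω_n = √(g/L) = √(9.81/20.1) = √0.4881 = 0.6986 rad/s.
f_n = ω_n/(2π) = 0.6986/6.283 = 0.1112 Hz.

0.111 Hz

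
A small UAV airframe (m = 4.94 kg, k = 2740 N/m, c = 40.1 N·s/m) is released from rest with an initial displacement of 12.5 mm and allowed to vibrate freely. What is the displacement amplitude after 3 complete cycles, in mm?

0.462 mm

ζ = c/(2√(km)) = 40.1/(2√(2740 × 4.94)) = 40.1/232.7 = 0.1723.
Logarithmic decrement δ = 2πζ/√(1 − ζ²) = 2π × 0.1723/√(1 − 0.0297) = 1.099.
After n cycles, x_n/x₀ = e^(−nδ), so x_3 = 12.5 × e^(−3 × 1.099) = 12.5 × 0.03696 = 0.4621 mm.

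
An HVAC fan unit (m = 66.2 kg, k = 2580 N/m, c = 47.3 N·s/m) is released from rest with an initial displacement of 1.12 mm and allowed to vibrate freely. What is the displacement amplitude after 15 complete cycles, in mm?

ζ = c/(2√(km)) = 47.3/(2√(2580 × 66.2)) = 47.3/826.5 = 0.05723.
Logarithmic decrement δ = 2πζ/√(1 − ζ²) = 2π × 0.05723/√(1 − 0.00327) = 0.3602.
After n cycles, x_n/x₀ = e^(−nδ), so x_15 = 1.12 × e^(−15 × 0.3602) = 1.12 × 0.004506 = 0.005047 mm.

0.00505 mm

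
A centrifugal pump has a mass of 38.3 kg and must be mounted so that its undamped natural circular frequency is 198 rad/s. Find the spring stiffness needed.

k = m·ω_n² = 38.3 × 198.0² = 38.3 × 39200 = 1502000 N/m.

1500000 N/m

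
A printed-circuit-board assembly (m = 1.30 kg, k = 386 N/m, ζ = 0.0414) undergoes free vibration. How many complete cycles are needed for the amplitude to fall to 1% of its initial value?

Logarithmic decrement δ = 2πζ/√(1 − ζ²) = 2π × 0.04140/√(1 − 0.00171) = 0.2603.
x_n/x₀ = e^(−nδ) ≤ 0.01; take ln: n ≥ ln(1/0.01)/δ = 4.605/0.2603 = 17.69.
So 18 complete cycles are required.

18 cycles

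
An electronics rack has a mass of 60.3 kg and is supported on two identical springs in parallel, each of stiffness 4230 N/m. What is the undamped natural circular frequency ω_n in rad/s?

11.8 rad/s

Parallel springs add: k_eq = 2 × 4230 = 8460 N/m.
ω_n = √(k_eq/m) = √(8460/60.3) = √140.3 = 11.84 rad/s.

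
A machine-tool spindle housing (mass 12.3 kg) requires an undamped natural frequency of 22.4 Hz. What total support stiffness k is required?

244000 N/m

ω_n = 2πf_n = 2π × 22.4 = 140.7 rad/s.
k = m·ω_n² = 12.3 × 140.7² = 12.3 × 19810 = 243600 N/m.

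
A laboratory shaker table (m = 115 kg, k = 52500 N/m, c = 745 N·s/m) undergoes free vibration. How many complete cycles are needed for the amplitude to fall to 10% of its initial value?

3 cycles

ζ = c/(2√(km)) = 745/(2√(52500 × 115)) = 745/4914 = 0.1516.
Logarithmic decrement δ = 2πζ/√(1 − ζ²) = 2π × 0.1516/√(1 − 0.0230) = 0.9637.
x_n/x₀ = e^(−nδ) ≤ 0.1; take ln: n ≥ ln(1/0.1)/δ = 2.303/0.9637 = 2.389.
So 3 complete cycles are required.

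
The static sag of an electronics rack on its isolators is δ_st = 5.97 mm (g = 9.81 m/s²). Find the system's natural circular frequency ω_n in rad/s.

ω_n = √(g/δ_st) = √(9.81/0.00597) = √1643 = 40.54 rad/s.

40.5 rad/s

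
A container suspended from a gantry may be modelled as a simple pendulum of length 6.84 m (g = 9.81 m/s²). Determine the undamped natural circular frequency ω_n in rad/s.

For a simple pendulum ω_n = √(g/L) = √(9.81/6.84) = √1.434 = 1.198 rad/s.

1.20 rad/s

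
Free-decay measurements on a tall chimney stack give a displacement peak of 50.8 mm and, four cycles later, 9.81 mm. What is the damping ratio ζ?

Logarithmic decrement δ = (1/n)·ln(x₀/x_n) = (1/4)·ln(50.8/9.81) = (1/4)·ln(5.178) = 0.4111.
ζ = δ/√(4π² + δ²) = 0.4111/√(39.48 + 0.169) = 0.4111/6.297 = 0.06529.

0.0653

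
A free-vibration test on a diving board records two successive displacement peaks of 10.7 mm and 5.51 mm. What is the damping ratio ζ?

Logarithmic decrement δ = (1/n)·ln(x₀/x_n) = (1/1)·ln(10.7/5.51) = (1/1)·ln(1.942) = 0.6637.
ζ = δ/√(4π² + δ²) = 0.6637/√(39.48 + 0.440) = 0.6637/6.318 = 0.1050.

0.105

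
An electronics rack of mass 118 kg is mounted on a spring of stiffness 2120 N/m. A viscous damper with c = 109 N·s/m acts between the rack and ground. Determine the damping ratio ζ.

ω_n = √(k/m) = √(2120/118) = 4.239 rad/s.
Critical damping c_c = 2√(k·m) = 2√(2120 × 118) = 1000 N·s/m, so ζ = c/c_c = 109/1000 = 0.1090.

0.109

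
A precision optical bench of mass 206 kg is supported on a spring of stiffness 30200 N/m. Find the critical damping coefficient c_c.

c_c = 2√(k·m) = 2√(30200 × 206) = 2 × 2494 = 4988 N·s/m.

4990 N·s/m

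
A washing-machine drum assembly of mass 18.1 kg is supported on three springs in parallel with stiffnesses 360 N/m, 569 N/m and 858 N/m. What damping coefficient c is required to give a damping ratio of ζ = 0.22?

79.1 N·s/m

Parallel springs add: k_eq = 360 + 569 + 858 = 1787 N/m.
c_c = 2√(k_eq·m) = 2√(1787 × 18.1) = 359.7 N·s/m.
c = ζ·c_c = 0.22 × 359.7 = 79.13 N·s/m.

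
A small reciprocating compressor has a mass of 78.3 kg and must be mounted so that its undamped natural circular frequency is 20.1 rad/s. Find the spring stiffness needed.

k = m·ω_n² = 78.3 × 20.10² = 78.3 × 404.0 = 31630 N/m.

31600 N/m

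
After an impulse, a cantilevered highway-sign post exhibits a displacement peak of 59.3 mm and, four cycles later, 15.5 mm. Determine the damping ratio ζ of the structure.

Logarithmic decrement δ = (1/n)·ln(x₀/x_n) = (1/4)·ln(59.3/15.5) = (1/4)·ln(3.826) = 0.3354.
ζ = δ/√(4π² + δ²) = 0.3354/√(39.48 + 0.113) = 0.3354/6.292 = 0.05331.

0.0533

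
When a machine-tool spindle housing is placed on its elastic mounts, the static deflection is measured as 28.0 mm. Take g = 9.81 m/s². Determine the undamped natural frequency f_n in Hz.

2.98 Hz

ω_n = √(g/δ_st) = √(9.81/0.0280) = √350.4 = 18.72 rad/s.
f_n = ω_n/(2π) = 18.72/6.283 = 2.979 Hz.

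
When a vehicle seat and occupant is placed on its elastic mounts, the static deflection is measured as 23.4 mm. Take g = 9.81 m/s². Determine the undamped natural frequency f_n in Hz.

3.26 Hz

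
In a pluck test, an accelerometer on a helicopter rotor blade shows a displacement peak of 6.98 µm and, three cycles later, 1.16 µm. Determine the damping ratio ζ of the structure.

0.0948

Logarithmic decrement δ = (1/n)·ln(x₀/x_n) = (1/3)·ln(6.98/1.16) = (1/3)·ln(6.017) = 0.5982.
ζ = δ/√(4π² + δ²) = 0.5982/√(39.48 + 0.358) = 0.5982/6.312 = 0.09478.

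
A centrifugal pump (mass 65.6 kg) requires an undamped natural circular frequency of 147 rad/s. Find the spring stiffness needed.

1420000 N/m

k = m·ω_n² = 65.6 × 147.0² = 65.6 × 21610 = 1418000 N/m.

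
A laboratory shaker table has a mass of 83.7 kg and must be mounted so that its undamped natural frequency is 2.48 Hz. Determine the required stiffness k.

ω_n = 2πf_n = 2π × 2.48 = 15.58 rad/s.
k = m·ω_n² = 83.7 × 15.58² = 83.7 × 242.8 = 20320 N/m.

20300 N/m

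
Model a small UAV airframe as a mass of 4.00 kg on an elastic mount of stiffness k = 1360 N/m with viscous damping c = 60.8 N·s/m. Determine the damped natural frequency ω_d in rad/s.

16.8 rad/s

ω_n = √(k/m) = √(1360/4.00) = 18.44 rad/s.
Critical damping c_c = 2√(k·m) = 2√(1360 × 4.00) = 147.5 N·s/m, so ζ = c/c_c = 60.8/147.5 = 0.4122.
ω_d = ω_n√(1 − ζ²) = 18.44 × √(1 − 0.170) = 16.80 rad/s.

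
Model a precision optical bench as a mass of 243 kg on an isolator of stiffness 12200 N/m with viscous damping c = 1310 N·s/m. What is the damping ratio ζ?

0.380

ω_n = √(k/m) = √(12200/243) = 7.086 rad/s.
Critical damping c_c = 2√(k·m) = 2√(12200 × 243) = 3444 N·s/m, so ζ = c/c_c = 1310/3444 = 0.3804.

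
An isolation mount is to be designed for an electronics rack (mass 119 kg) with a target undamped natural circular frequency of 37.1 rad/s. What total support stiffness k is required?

k = m·ω_n² = 119 × 37.10² = 119 × 1376 = 163800 N/m.

164000 N/m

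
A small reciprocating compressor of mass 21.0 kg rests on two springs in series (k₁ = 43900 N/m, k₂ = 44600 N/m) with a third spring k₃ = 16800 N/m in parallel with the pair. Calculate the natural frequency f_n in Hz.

Series pair: k_s = k₁k₂/(k₁+k₂) = (43900)(44600)/(43900 + 44600) = 22120 N/m. In parallel with k₃: k_eq = 22120 + 16800 = 38920 N/m.
ω_n = √(k_eq/m) = √(38920/21.0) = √1854 = 43.05 rad/s.
f_n = ω_n/(2π) = 43.05/6.283 = 6.852 Hz.

6.85 Hz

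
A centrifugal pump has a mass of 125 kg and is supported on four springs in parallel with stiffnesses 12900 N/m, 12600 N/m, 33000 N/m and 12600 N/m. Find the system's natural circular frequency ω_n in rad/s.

23.8 rad/s

Parallel springs add: k_eq = 12900 + 12600 + 33000 + 12600 = 71100 N/m.
ω_n = √(k_eq/m) = √(71100/125) = √568.8 = 23.85 rad/s.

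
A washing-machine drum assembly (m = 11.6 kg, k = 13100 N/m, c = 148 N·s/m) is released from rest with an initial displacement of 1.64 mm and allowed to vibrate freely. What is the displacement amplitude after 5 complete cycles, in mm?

ζ = c/(2√(km)) = 148/(2√(13100 × 11.6)) = 148/779.6 = 0.1898.
Logarithmic decrement δ = 2πζ/√(1 − ζ²) = 2π × 0.1898/√(1 − 0.0360) = 1.215.
After n cycles, x_n/x₀ = e^(−nδ), so x_5 = 1.64 × e^(−5 × 1.215) = 1.64 × 0.002302 = 0.003775 mm.

0.00377 mm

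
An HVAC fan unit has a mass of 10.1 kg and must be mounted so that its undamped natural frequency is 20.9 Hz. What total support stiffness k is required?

ω_n = 2πf_n = 2π × 20.9 = 131.3 rad/s.
k = m·ω_n² = 10.1 × 131.3² = 10.1 × 17240 = 174200 N/m.

174000 N/m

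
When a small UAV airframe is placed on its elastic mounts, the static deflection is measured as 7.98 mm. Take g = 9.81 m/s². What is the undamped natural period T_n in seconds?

0.179 s

ω_n = √(g/δ_st) = √(9.81/0.00798) = √1229 = 35.06 rad/s.
T_n = 2π/ω_n = 6.283/35.06 = 0.1792 s.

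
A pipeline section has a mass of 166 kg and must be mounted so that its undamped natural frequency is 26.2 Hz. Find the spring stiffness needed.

4500000 N/m

ω_n = 2πf_n = 2π × 26.2 = 164.6 rad/s.
k = m·ω_n² = 166 × 164.6² = 166 × 27100 = 4499000 N/m.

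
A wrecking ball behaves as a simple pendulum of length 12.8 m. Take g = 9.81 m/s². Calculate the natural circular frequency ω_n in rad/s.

0.875 rad/s

For a simple pendulum ω_n = √(g/L) = √(9.81/12.8) = √0.7664 = 0.8754 rad/s.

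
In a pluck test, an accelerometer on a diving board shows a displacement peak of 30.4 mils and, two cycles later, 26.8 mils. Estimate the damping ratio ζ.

0.0100

Logarithmic decrement δ = (1/n)·ln(x₀/x_n) = (1/2)·ln(30.4/26.8) = (1/2)·ln(1.134) = 0.06302.
ζ = δ/√(4π² + δ²) = 0.06302/√(39.48 + 0.00397) = 0.06302/6.284 = 0.01003.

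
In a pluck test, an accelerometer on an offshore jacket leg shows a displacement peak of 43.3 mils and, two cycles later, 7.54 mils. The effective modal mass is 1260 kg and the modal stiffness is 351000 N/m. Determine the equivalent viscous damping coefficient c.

Logarithmic decrement δ = (1/n)·ln(x₀/x_n) = (1/2)·ln(43.3/7.54) = (1/2)·ln(5.743) = 0.8740.
ζ = δ/√(4π² + δ²) = 0.8740/√(39.48 + 0.764) = 0.8740/6.344 = 0.1378.
c = ζ · 2√(km) = 0.1378 × 2√(351000 × 1260) = 0.1378 × 42060 = 5795 N·s/m.

5790 N·s/m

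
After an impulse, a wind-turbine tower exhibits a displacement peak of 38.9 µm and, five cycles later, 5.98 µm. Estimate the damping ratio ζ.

0.0595

Logarithmic decrement δ = (1/n)·ln(x₀/x_n) = (1/5)·ln(38.9/5.98) = (1/5)·ln(6.505) = 0.3745.
ζ = δ/√(4π² + δ²) = 0.3745/√(39.48 + 0.140) = 0.3745/6.294 = 0.05950.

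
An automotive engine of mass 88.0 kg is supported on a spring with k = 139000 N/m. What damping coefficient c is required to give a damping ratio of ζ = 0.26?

1820 N·s/m

c_c = 2√(k·m) = 2√(139000 × 88.0) = 6995 N·s/m.
c = ζ·c_c = 0.26 × 6995 = 1819 N·s/m.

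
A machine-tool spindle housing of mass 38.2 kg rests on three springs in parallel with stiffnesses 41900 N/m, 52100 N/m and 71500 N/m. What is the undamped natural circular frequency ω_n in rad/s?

Parallel springs add: k_eq = 41900 + 52100 + 71500 = 165500 N/m.
ω_n = √(k_eq/m) = √(165500/38.2) = √4332 = 65.82 rad/s.

65.8 rad/s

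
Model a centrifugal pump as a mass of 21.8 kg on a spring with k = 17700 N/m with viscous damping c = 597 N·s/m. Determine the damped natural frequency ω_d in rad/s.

ω_n = √(k/m) = √(17700/21.8) = 28.49 rad/s.
Critical damping c_c = 2√(k·m) = 2√(17700 × 21.8) = 1242 N·s/m, so ζ = c/c_c = 597/1242 = 0.4805.
ω_d = ω_n√(1 − ζ²) = 28.49 × √(1 − 0.231) = 24.99 rad/s.

25.0 rad/s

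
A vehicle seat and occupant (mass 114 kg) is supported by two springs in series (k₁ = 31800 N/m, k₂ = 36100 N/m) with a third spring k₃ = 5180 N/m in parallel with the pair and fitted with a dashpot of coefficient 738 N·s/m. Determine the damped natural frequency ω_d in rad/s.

13.5 rad/s

Series pair: k_s = k₁k₂/(k₁+k₂) = (31800)(36100)/(31800 + 36100) = 16910 N/m. In parallel with k₃: k_eq = 16910 + 5180 = 22090 N/m.
ω_n = √(k_eq/m) = √(22090/114) = 13.92 rad/s.
Critical damping c_c = 2√(k_eq·m) = 2√(22090 × 114) = 3174 N·s/m, so ζ = c/c_c = 738/3174 = 0.2325.
ω_d = ω_n√(1 − ζ²) = 13.92 × √(1 − 0.0541) = 13.54 rad/s.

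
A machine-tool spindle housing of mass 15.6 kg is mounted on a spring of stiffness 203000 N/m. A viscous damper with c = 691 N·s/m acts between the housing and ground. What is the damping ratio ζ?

ω_n = √(k/m) = √(203000/15.6) = 114.1 rad/s.
Critical damping c_c = 2√(k·m) = 2√(203000 × 15.6) = 3559 N·s/m, so ζ = c/c_c = 691/3559 = 0.1942.

0.194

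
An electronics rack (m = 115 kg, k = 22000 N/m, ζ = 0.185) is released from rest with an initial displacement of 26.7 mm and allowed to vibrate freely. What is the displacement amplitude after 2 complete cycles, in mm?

2.51 mm

Logarithmic decrement δ = 2πζ/√(1 − ζ²) = 2π × 0.1850/√(1 − 0.0342) = 1.183.
After n cycles, x_n/x₀ = e^(−nδ), so x_2 = 26.7 × e^(−2 × 1.183) = 26.7 × 0.09389 = 2.507 mm.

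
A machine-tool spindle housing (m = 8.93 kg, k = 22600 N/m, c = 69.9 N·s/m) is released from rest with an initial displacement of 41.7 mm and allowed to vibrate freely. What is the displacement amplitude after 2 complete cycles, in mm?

ζ = c/(2√(km)) = 69.9/(2√(22600 × 8.93)) = 69.9/898.5 = 0.07780.
Logarithmic decrement δ = 2πζ/√(1 − ζ²) = 2π × 0.07780/√(1 − 0.00605) = 0.4903.
After n cycles, x_n/x₀ = e^(−nδ), so x_2 = 41.7 × e^(−2 × 0.4903) = 41.7 × 0.3751 = 15.64 mm.

15.6 mm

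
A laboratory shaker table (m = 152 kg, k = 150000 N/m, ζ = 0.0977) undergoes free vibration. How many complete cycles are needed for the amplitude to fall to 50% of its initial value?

Logarithmic decrement δ = 2πζ/√(1 − ζ²) = 2π × 0.09770/√(1 − 0.00955) = 0.6168.
x_n/x₀ = e^(−nδ) ≤ 0.5; take ln: n ≥ ln(1/0.5)/δ = 0.6931/0.6168 = 1.124.
So 2 complete cycles are required.

2 cycles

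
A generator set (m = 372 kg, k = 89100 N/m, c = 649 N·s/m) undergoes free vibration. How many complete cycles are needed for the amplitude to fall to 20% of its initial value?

ζ = c/(2√(km)) = 649/(2√(89100 × 372)) = 649/11510 = 0.05636.
Logarithmic decrement δ = 2πζ/√(1 − ζ²) = 2π × 0.05636/√(1 − 0.00318) = 0.3547.
x_n/x₀ = e^(−nδ) ≤ 0.2; take ln: n ≥ ln(1/0.2)/δ = 1.609/0.3547 = 4.537.
So 5 complete cycles are required.

5 cycles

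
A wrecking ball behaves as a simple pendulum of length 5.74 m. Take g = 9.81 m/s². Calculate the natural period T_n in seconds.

For a simple pendulum ω_n = √(g/L) = √(9.81/5.74) = √1.709 = 1.307 rad/s.
T_n = 2π/ω_n = 6.283/1.307 = 4.806 s.

4.81 s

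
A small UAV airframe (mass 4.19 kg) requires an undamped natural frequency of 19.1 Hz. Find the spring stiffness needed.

60300 N/m

ω_n = 2πf_n = 2π × 19.1 = 120.0 rad/s.
k = m·ω_n² = 4.19 × 120.0² = 4.19 × 14400 = 60340 N/m.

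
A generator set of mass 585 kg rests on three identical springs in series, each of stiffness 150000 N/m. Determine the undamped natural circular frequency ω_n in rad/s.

Series springs: 1/k_eq = 3/150000, so k_eq = 150000/3 = 50000 N/m.
ω_n = √(k_eq/m) = √(50000/585) = √85.47 = 9.245 rad/s.

9.25 rad/s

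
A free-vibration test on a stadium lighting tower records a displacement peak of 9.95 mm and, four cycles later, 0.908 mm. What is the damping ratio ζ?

0.0948

Logarithmic decrement δ = (1/n)·ln(x₀/x_n) = (1/4)·ln(9.95/0.908) = (1/4)·ln(10.96) = 0.5985.
ζ = δ/√(4π² + δ²) = 0.5985/√(39.48 + 0.358) = 0.5985/6.312 = 0.09483.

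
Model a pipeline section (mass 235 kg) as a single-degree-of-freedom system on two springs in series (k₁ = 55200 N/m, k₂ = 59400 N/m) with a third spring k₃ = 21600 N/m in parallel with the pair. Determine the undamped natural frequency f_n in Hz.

2.33 Hz

Series pair: k_s = k₁k₂/(k₁+k₂) = (55200)(59400)/(55200 + 59400) = 28610 N/m. In parallel with k₃: k_eq = 28610 + 21600 = 50210 N/m.
ω_n = √(k_eq/m) = √(50210/235) = √213.7 = 14.62 rad/s.
f_n = ω_n/(2π) = 14.62/6.283 = 2.326 Hz.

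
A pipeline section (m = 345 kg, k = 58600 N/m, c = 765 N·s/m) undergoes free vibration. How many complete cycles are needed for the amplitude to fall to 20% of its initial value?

ζ = c/(2√(km)) = 765/(2√(58600 × 345)) = 765/8993 = 0.08507.
Logarithmic decrement δ = 2πζ/√(1 − ζ²) = 2π × 0.08507/√(1 − 0.00724) = 0.5365.
x_n/x₀ = e^(−nδ) ≤ 0.2; take ln: n ≥ ln(1/0.2)/δ = 1.609/0.5365 = 3.000.
So 4 complete cycles are required.

4 cycles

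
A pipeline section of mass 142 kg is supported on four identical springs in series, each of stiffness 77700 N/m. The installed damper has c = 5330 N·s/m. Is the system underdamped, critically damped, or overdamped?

overdamped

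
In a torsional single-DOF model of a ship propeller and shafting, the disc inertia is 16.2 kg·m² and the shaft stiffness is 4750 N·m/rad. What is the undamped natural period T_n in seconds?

0.367 s

ω_n = √(k_t/J) = √(4750/16.2) = √293.2 = 17.12 rad/s.
T_n = 2π/ω_n = 6.283/17.12 = 0.3669 s.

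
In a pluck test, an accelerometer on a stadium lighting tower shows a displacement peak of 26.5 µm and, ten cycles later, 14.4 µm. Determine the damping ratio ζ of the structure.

0.00971

Logarithmic decrement δ = (1/n)·ln(x₀/x_n) = (1/10)·ln(26.5/14.4) = (1/10)·ln(1.840) = 0.06099.
ζ = δ/√(4π² + δ²) = 0.06099/√(39.48 + 0.00372) = 0.06099/6.283 = 0.009707.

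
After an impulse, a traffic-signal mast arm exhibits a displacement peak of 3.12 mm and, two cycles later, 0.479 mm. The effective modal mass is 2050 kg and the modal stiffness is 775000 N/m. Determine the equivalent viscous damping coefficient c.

11800 N·s/m

Logarithmic decrement δ = (1/n)·ln(x₀/x_n) = (1/2)·ln(3.12/0.479) = (1/2)·ln(6.514) = 0.9369.
ζ = δ/√(4π² + δ²) = 0.9369/√(39.48 + 0.878) = 0.9369/6.353 = 0.1475.
c = ζ · 2√(km) = 0.1475 × 2√(775000 × 2050) = 0.1475 × 79720 = 11760 N·s/m.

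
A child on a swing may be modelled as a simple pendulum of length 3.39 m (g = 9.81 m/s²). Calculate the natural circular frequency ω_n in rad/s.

1.70 rad/s

For a simple pendulum ω_n = √(g/L) = √(9.81/3.39) = √2.894 = 1.701 rad/s.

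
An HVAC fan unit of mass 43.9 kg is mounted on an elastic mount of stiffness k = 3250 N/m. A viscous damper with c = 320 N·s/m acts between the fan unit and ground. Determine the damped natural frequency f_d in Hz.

1.24 Hz

ω_n = √(k/m) = √(3250/43.9) = 8.604 rad/s.
Critical damping c_c = 2√(k·m) = 2√(3250 × 43.9) = 755.4 N·s/m, so ζ = c/c_c = 320/755.4 = 0.4236.
ω_d = ω_n√(1 − ζ²) = 8.604 × √(1 − 0.179) = 7.794 rad/s.
f_d = ω_d/(2π) = 1.240 Hz.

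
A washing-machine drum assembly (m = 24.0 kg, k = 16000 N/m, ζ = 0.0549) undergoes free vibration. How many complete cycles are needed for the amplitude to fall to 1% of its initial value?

14 cycles

Logarithmic decrement δ = 2πζ/√(1 − ζ²) = 2π × 0.05490/√(1 − 0.00301) = 0.3455.
x_n/x₀ = e^(−nδ) ≤ 0.01; take ln: n ≥ ln(1/0.01)/δ = 4.605/0.3455 = 13.33.
So 14 complete cycles are required.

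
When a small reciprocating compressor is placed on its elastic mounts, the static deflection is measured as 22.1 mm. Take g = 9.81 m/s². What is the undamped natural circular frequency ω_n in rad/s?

21.1 rad/s

ω_n = √(g/δ_st) = √(9.81/0.0221) = √443.9 = 21.07 rad/s.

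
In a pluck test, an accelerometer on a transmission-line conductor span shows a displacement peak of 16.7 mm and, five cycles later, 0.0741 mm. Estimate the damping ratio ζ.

0.170

Logarithmic decrement δ = (1/n)·ln(x₀/x_n) = (1/5)·ln(16.7/0.0741) = (1/5)·ln(225.4) = 1.084.
ζ = δ/√(4π² + δ²) = 1.084/√(39.48 + 1.17) = 1.084/6.376 = 0.1699.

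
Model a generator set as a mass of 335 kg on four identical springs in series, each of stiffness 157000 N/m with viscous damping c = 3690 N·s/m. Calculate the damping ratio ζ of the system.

0.509

Series springs: 1/k_eq = 4/157000, so k_eq = 157000/4 = 39250 N/m.
ω_n = √(k_eq/m) = √(39250/335) = 10.82 rad/s.
Critical damping c_c = 2√(k_eq·m) = 2√(39250 × 335) = 7252 N·s/m, so ζ = c/c_c = 3690/7252 = 0.5088.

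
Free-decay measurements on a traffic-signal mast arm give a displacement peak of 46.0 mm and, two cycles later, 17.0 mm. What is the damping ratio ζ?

0.0790

Logarithmic decrement δ = (1/n)·ln(x₀/x_n) = (1/2)·ln(46.0/17.0) = (1/2)·ln(2.706) = 0.4977.
ζ = δ/√(4π² + δ²) = 0.4977/√(39.48 + 0.248) = 0.4977/6.303 = 0.07897.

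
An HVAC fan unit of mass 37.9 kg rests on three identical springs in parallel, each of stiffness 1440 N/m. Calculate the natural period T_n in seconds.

0.589 s

Parallel springs add: k_eq = 3 × 1440 = 4320 N/m.
ω_n = √(k_eq/m) = √(4320/37.9) = √114.0 = 10.68 rad/s.
T_n = 2π/ω_n = 6.283/10.68 = 0.5885 s.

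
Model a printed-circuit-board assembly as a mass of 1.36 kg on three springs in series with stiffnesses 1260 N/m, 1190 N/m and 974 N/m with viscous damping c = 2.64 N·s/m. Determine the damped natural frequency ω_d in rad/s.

Series springs: 1/k_eq = 1/1260 + 1/1190 + 1/974 = 0.002661, so k_eq = 375.8 N/m.
ω_n = √(k_eq/m) = √(375.8/1.36) = 16.62 rad/s.
Critical damping c_c = 2√(k_eq·m) = 2√(375.8 × 1.36) = 45.22 N·s/m, so ζ = c/c_c = 2.64/45.22 = 0.05838.
ω_d = ω_n√(1 − ζ²) = 16.62 × √(1 − 0.00341) = 16.60 rad/s.

16.6 rad/s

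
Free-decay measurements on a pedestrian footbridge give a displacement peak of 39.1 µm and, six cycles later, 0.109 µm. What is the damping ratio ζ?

0.154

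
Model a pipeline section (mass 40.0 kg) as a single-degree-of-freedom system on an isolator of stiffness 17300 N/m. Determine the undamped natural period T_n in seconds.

ω_n = √(k/m) = √(17300/40.0) = √432.5 = 20.80 rad/s.
T_n = 2π/ω_n = 6.283/20.80 = 0.3021 s.

0.302 s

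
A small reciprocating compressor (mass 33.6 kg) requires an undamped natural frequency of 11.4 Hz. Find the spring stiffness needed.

ω_n = 2πf_n = 2π × 11.4 = 71.63 rad/s.
k = m·ω_n² = 33.6 × 71.63² = 33.6 × 5131 = 172400 N/m.

172000 N/m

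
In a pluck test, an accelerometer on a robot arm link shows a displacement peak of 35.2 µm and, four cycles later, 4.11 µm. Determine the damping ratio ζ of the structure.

0.0851

Logarithmic decrement δ = (1/n)·ln(x₀/x_n) = (1/4)·ln(35.2/4.11) = (1/4)·ln(8.564) = 0.5369.
ζ = δ/√(4π² + δ²) = 0.5369/√(39.48 + 0.288) = 0.5369/6.306 = 0.08514.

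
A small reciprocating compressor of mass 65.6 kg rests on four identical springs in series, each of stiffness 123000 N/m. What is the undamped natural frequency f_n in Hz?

Series springs: 1/k_eq = 4/123000, so k_eq = 123000/4 = 30750 N/m.
ω_n = √(k_eq/m) = √(30750/65.6) = √468.8 = 21.65 rad/s.
f_n = ω_n/(2π) = 21.65/6.283 = 3.446 Hz.

3.45 Hz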